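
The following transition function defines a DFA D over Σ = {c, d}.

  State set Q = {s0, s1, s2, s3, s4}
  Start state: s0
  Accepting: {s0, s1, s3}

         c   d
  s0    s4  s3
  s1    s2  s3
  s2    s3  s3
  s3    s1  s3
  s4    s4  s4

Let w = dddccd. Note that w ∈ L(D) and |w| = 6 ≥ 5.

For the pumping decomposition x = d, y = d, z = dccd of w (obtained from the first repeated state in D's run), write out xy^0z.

ddccd

xy⁰z = xz = d·dccd = ddccd.
Reading y = d takes D from s3 back to s3, so after x the machine is still in s3, and z then leads to the accepting state s3. Hence ddccd ∈ L(D).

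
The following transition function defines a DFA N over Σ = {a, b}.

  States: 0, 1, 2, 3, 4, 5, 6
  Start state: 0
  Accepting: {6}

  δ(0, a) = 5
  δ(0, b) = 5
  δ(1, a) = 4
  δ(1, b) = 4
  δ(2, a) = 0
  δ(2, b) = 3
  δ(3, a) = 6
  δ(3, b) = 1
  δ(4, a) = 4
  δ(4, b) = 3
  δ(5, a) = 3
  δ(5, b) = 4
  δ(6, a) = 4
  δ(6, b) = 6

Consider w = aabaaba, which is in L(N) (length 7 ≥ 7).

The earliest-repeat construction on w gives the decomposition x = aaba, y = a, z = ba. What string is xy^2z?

xy^2z = aaba·a·a·ba = aabaaaba.
Reading y = a takes N from 4 back to 4, so after x·y·y the machine is still in 4, and z then leads to the accepting state 6. Hence aabaaaba ∈ L(N).

aabaaaba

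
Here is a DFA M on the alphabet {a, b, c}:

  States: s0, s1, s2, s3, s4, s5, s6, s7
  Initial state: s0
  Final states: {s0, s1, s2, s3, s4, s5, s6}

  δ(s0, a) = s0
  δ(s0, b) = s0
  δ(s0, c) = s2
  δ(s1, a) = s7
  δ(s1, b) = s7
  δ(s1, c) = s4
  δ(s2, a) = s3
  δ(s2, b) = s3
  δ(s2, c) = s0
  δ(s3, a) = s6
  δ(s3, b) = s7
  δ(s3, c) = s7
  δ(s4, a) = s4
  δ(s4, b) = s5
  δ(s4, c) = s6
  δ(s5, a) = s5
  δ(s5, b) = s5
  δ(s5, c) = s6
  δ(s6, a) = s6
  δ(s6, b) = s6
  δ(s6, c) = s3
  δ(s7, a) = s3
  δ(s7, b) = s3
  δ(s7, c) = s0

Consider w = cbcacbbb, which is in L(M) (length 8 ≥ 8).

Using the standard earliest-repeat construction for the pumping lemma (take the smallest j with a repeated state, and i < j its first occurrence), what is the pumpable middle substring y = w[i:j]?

Run of M on w = c b c a c b b b:
  step 0: s0  (start)
  step 1: s2  (read c: s0→s2)
  step 2: s3  (read b: s2→s3)
  step 3: s7  (read c: s3→s7)
  step 4: s3  (read a: s7→s3)   ← first repeat (s3 seen earlier)
  step 5: s7  (read c: s3→s7)
  step 6: s3  (read b: s7→s3)
  step 7: s7  (read b: s3→s7)
  step 8: s3  (read b: s7→s3)

So i = 2, j = 4, giving x = w[0:2] = cb, y = w[2:4] = ca, z = w[4:8] = cbbb.
Check: |xy| = 4 ≤ 8 and |y| = 2 ≥ 1. Reading y takes M from s3 back to s3, so every xyⁱz is accepted.

ca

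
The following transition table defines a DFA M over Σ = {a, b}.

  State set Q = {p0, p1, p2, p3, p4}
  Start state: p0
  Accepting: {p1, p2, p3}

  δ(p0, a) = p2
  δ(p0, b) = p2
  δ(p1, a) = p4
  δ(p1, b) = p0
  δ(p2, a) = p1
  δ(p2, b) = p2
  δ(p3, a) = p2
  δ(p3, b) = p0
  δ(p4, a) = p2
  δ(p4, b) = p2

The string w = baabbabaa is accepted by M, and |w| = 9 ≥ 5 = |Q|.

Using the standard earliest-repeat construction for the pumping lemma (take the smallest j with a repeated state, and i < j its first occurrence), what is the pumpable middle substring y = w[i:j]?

State sequence: p0 -b-> p2 -a-> p1 -a-> p4 -b-> p2 -b-> p2 -a-> p1 -b-> p0 -a-> p2 -a-> p1
First repeat at step 4: p2 was already visited.

So i = 1, j = 4, giving x = w[0:1] = b, y = w[1:4] = aab, z = w[4:9] = babaa.
Check: |xy| = 4 ≤ 5 and |y| = 3 ≥ 1. Reading y takes M from p2 back to p2, so every xyⁱz is accepted.

aab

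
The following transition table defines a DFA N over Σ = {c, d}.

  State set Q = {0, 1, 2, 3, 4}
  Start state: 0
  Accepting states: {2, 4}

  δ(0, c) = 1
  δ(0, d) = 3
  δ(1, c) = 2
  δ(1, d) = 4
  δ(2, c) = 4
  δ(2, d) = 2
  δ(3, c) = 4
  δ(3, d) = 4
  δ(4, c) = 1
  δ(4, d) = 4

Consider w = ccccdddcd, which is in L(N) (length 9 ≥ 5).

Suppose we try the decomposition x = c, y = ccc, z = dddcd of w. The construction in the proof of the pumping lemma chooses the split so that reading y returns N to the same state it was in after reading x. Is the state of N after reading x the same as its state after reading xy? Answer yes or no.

Run of N on the first 4 characters of w = c c c c:
  step 0: 0  (start)
  step 1: 1  (read c: 0→1)
  step 2: 2  (read c: 1→2)
  step 3: 4  (read c: 2→4)
  step 4: 1  (read c: 4→1)

After x (step 1): 1. After xy (step 4): 1.
They match, so y = ccc drives N around a cycle from 1 back to itself; pumping y any number of times keeps N in 1 before reading z, and xyⁱz ∈ L(N) for every i ≥ 0.

yes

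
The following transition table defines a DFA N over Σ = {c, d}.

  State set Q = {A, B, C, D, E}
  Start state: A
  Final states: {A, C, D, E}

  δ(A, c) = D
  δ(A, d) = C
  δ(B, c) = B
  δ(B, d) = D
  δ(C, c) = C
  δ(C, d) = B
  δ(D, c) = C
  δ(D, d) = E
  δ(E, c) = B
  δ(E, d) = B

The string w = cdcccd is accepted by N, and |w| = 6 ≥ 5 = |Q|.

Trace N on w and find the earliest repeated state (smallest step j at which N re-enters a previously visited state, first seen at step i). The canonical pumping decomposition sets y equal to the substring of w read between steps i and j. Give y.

c

State sequence: A -c-> D -d-> E -c-> B -c-> B -c-> B -d-> D
First repeat at step 4: B was already visited.

So i = 3, j = 4, giving x = w[0:3] = cdc, y = w[3:4] = c, z = w[4:6] = cd.
Check: |xy| = 4 ≤ 5 and |y| = 1 ≥ 1. Reading y takes N from B back to B, so every xyⁱz is accepted.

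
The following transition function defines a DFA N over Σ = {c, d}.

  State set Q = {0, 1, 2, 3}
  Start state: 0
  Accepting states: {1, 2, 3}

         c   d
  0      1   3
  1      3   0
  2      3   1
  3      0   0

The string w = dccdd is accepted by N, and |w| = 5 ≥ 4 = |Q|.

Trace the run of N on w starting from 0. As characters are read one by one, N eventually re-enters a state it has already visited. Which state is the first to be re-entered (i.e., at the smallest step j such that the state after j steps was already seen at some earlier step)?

0

State sequence: 0 -d-> 3 -c-> 0 -c-> 1 -d-> 0 -d-> 3
First repeat at step 2: 0 was already visited.

The earliest repeat is at step j = 2: N is in 0, which it already visited at step i = 0.
Pumping length from the standard proof: p = 4 (the number of states). The repeated state found above gives |xy| = j ≤ 4 and |y| = j − i ≥ 1.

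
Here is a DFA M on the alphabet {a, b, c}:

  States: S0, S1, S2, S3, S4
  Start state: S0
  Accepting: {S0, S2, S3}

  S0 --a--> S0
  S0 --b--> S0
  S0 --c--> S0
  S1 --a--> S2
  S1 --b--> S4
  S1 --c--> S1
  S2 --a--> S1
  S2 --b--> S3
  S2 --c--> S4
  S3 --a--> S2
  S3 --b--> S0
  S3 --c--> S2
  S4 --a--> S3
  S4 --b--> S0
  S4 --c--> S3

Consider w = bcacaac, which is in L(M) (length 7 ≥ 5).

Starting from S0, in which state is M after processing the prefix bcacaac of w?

S0

Run of M on the first 7 characters of w = b c a c a a c:
  step 0: S0  (start)
  step 1: S0  (read b: S0→S0)
  step 2: S0  (read c: S0→S0)
  step 3: S0  (read a: S0→S0)
  step 4: S0  (read c: S0→S0)
  step 5: S0  (read a: S0→S0)
  step 6: S0  (read a: S0→S0)
  step 7: S0  (read c: S0→S0)

After reading 7 characters, M is in state S0.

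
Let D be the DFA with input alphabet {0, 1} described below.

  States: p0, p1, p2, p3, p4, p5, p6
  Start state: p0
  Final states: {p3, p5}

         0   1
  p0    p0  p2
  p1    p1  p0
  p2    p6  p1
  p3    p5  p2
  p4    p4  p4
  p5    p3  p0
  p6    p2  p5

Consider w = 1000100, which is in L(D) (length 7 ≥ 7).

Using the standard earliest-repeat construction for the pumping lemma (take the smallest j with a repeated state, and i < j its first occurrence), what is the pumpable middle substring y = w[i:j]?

00

Run of D on w = 1 0 0 0 1 0 0:
  step 0: p0  (start)
  step 1: p2  (read 1: p0→p2)
  step 2: p6  (read 0: p2→p6)
  step 3: p2  (read 0: p6→p2)   ← first repeat (p2 seen earlier)
  step 4: p6  (read 0: p2→p6)
  step 5: p5  (read 1: p6→p5)
  step 6: p3  (read 0: p5→p3)
  step 7: p5  (read 0: p3→p5)

So i = 1, j = 3, giving x = w[0:1] = 1, y = w[1:3] = 00, z = w[3:7] = 0100.
Check: |xy| = 3 ≤ 7 and |y| = 2 ≥ 1. Reading y takes D from p2 back to p2, so every xyⁱz is accepted.
Since D has 7 states, any run of length ≥ 7 visits 7+1 states, so by pigeonhole some state repeats within the first 7 steps — that repeat gives the pumpable loop.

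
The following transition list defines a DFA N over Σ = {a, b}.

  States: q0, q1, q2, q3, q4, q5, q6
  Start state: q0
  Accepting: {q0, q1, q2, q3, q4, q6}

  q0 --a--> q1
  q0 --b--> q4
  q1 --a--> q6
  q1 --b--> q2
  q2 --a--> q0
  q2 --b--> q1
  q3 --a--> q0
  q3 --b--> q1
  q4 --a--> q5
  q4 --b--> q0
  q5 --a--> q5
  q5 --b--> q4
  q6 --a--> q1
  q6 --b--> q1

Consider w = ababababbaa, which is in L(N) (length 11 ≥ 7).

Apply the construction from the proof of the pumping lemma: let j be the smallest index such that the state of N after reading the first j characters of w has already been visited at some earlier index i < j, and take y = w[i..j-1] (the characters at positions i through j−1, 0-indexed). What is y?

State sequence: q0 -a-> q1 -b-> q2 -a-> q0 -b-> q4 -a-> q5 -b-> q4 -a-> q5 -b-> q4 -b-> q0 -a-> q1 -a-> q6
First repeat at step 3: q0 was already visited.

So i = 0, j = 3, giving x = w[0:0] = ε, y = w[0:3] = aba, z = w[3:11] = bababbaa.
Check: |xy| = 3 ≤ 7 and |y| = 3 ≥ 1. Reading y takes N from q0 back to q0, so every xyⁱz is accepted.
The DFA has 7 states, so the proof of the pumping lemma guarantees a repeated state among the first 7+1 visited; the segment between the two visits is the pumpable y.

aba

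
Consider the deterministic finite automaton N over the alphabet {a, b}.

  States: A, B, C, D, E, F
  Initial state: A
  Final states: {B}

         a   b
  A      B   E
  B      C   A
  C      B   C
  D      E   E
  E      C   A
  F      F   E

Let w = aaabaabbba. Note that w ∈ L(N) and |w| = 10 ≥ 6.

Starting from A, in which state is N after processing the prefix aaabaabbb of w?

C

State sequence: A -a-> B -a-> C -a-> B -b-> A -a-> B -a-> C -b-> C -b-> C -b-> C

After reading 9 characters, N is in state C.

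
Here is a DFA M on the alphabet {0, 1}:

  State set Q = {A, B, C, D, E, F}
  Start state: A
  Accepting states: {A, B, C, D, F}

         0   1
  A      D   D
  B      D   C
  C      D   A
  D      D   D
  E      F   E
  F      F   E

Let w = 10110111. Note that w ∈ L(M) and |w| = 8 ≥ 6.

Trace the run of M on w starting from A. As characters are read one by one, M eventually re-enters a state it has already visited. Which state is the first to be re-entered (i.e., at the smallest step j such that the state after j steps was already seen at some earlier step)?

D

Run of M on w = 1 0 1 1 0 1 1 1:
  step 0: A  (start)
  step 1: D  (read 1: A→D)
  step 2: D  (read 0: D→D)   ← first repeat (D seen earlier)
  step 3: D  (read 1: D→D)
  step 4: D  (read 1: D→D)
  step 5: D  (read 0: D→D)
  step 6: D  (read 1: D→D)
  step 7: D  (read 1: D→D)
  step 8: D  (read 1: D→D)

The earliest repeat is at step j = 2: M is in D, which it already visited at step i = 1.
Pumping length from the standard proof: p = 6 (the number of states). The repeated state found above gives |xy| = j ≤ 6 and |y| = j − i ≥ 1.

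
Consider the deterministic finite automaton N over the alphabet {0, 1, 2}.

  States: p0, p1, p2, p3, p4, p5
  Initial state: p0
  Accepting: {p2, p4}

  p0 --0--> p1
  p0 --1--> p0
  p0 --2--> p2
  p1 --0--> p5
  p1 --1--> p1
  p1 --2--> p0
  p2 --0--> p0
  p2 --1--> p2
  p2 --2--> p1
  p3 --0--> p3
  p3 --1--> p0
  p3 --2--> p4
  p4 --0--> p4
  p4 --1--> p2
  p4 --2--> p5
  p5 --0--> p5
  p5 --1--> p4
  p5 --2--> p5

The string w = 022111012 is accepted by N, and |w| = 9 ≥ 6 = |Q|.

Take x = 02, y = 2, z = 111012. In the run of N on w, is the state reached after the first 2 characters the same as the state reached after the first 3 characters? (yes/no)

State sequence: p0 -0-> p1 -2-> p0 -2-> p2

After x (step 2): p0. After xy (step 3): p2.
They differ (p0 ≠ p2), so y is not a cycle from the state after x; this split is not the one the pumping-lemma construction produces, and pumping y need not keep the string in L(N).

no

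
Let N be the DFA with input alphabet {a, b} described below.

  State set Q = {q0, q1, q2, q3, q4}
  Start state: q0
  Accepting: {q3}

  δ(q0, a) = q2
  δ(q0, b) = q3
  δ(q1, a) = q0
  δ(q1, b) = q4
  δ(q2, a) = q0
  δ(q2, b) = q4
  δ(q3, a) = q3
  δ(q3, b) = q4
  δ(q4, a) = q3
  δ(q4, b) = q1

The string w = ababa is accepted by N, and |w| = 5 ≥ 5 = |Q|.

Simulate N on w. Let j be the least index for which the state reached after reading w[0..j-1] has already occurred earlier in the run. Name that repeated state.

State sequence: q0 -a-> q2 -b-> q4 -a-> q3 -b-> q4 -a-> q3
First repeat at step 4: q4 was already visited.

The earliest repeat is at step j = 4: N is in q4, which it already visited at step i = 2.
Since N has 5 states, any run of length ≥ 5 visits 5+1 states, so by pigeonhole some state repeats within the first 5 steps — that repeat gives the pumpable loop.

q4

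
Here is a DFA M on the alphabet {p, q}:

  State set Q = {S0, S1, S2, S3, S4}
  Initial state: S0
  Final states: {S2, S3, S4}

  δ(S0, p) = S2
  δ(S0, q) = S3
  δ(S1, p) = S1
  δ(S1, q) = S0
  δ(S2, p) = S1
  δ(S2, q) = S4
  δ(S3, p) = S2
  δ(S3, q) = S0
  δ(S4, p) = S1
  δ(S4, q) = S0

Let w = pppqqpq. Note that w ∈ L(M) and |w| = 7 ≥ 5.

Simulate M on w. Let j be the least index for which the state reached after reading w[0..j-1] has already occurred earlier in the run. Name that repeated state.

Run of M on w = p p p q q p q:
  step 0: S0  (start)
  step 1: S2  (read p: S0→S2)
  step 2: S1  (read p: S2→S1)
  step 3: S1  (read p: S1→S1)   ← first repeat (S1 seen earlier)
  step 4: S0  (read q: S1→S0)
  step 5: S3  (read q: S0→S3)
  step 6: S2  (read p: S3→S2)
  step 7: S4  (read q: S2→S4)

The earliest repeat is at step j = 3: M is in S1, which it already visited at step i = 2.
Pumping length from the standard proof: p = 5 (the number of states). The repeated state found above gives |xy| = j ≤ 5 and |y| = j − i ≥ 1.

S1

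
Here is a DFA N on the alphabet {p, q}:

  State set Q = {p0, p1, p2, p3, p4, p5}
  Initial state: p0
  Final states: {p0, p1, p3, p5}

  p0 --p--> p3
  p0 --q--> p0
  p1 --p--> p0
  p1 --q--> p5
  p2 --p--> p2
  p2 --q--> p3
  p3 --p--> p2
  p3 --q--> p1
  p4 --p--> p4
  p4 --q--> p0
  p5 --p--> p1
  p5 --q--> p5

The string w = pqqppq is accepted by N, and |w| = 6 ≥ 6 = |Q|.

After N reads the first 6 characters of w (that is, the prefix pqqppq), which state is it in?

p0

State sequence: p0 -p-> p3 -q-> p1 -q-> p5 -p-> p1 -p-> p0 -q-> p0

After reading 6 characters, N is in state p0.
(This kind of state-tracing is the core of the pumping-lemma construction: with 6 states, pigeonhole forces a repeat within the first 6 steps.)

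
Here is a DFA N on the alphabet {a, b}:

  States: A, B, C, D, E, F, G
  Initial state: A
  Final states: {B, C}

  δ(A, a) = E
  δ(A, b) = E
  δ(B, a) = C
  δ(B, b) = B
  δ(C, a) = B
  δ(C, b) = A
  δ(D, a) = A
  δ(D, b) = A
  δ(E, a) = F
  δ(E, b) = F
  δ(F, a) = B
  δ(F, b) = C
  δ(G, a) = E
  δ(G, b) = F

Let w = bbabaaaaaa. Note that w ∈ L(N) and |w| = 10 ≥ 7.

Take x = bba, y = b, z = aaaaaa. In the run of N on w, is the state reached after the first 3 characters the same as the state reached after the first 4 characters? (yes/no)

State sequence: A -b-> E -b-> F -a-> B -b-> B

After x (step 3): B. After xy (step 4): B.
They match, so y = b drives N around a cycle from B back to itself; pumping y any number of times keeps N in B before reading z, and xyⁱz ∈ L(N) for every i ≥ 0.

yes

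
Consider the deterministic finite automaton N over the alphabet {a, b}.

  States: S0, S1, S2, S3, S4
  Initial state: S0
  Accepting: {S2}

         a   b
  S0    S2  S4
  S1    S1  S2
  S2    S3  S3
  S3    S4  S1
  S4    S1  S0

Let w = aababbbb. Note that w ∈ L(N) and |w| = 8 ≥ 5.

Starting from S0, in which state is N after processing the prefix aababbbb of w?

S2

State sequence: S0 -a-> S2 -a-> S3 -b-> S1 -a-> S1 -b-> S2 -b-> S3 -b-> S1 -b-> S2

After reading 8 characters, N is in state S2.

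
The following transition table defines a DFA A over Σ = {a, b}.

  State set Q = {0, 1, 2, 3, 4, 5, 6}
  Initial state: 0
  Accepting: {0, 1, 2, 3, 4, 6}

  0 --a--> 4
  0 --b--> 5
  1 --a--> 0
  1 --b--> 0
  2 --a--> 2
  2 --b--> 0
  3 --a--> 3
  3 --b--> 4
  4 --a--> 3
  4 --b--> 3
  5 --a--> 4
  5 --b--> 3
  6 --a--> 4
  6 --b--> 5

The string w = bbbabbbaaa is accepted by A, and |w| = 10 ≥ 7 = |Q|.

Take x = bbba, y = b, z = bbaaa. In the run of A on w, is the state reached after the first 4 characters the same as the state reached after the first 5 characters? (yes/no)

no

Run of A on the first 5 characters of w = b b b a b:
  step 0: 0  (start)
  step 1: 5  (read b: 0→5)
  step 2: 3  (read b: 5→3)
  step 3: 4  (read b: 3→4)
  step 4: 3  (read a: 4→3)
  step 5: 4  (read b: 3→4)

After x (step 4): 3. After xy (step 5): 4.
They differ (3 ≠ 4), so y is not a cycle from the state after x; this split is not the one the pumping-lemma construction produces, and pumping y need not keep the string in L(A).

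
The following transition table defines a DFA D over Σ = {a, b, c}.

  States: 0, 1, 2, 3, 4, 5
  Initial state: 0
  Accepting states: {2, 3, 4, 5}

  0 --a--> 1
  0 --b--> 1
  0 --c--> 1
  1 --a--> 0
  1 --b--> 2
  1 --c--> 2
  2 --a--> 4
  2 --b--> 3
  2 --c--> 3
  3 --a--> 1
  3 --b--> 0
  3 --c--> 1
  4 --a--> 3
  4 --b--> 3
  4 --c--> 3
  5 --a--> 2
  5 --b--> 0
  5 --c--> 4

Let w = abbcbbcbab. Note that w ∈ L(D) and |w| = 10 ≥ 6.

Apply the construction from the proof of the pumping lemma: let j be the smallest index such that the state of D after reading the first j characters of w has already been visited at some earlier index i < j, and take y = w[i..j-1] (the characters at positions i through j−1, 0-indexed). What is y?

State sequence: 0 -a-> 1 -b-> 2 -b-> 3 -c-> 1 -b-> 2 -b-> 3 -c-> 1 -b-> 2 -a-> 4 -b-> 3
First repeat at step 4: 1 was already visited.

So i = 1, j = 4, giving x = w[0:1] = a, y = w[1:4] = bbc, z = w[4:10] = bbcbab.
Check: |xy| = 4 ≤ 6 and |y| = 3 ≥ 1. Reading y takes D from 1 back to 1, so every xyⁱz is accepted.
The DFA has 6 states, so the proof of the pumping lemma guarantees a repeated state among the first 6+1 visited; the segment between the two visits is the pumpable y.

bbc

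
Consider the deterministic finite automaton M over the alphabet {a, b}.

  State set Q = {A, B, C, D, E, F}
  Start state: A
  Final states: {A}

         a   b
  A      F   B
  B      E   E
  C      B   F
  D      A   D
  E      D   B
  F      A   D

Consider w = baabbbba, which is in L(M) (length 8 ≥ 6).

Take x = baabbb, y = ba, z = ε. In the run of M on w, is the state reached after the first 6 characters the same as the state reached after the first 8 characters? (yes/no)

Run of M on the first 8 characters of w = b a a b b b b a:
  step 0: A  (start)
  step 1: B  (read b: A→B)
  step 2: E  (read a: B→E)
  step 3: D  (read a: E→D)
  step 4: D  (read b: D→D)
  step 5: D  (read b: D→D)
  step 6: D  (read b: D→D)
  step 7: D  (read b: D→D)
  step 8: A  (read a: D→A)

After x (step 6): D. After xy (step 8): A.
They differ (D ≠ A), so y is not a cycle from the state after x; this split is not the one the pumping-lemma construction produces, and pumping y need not keep the string in L(M).

no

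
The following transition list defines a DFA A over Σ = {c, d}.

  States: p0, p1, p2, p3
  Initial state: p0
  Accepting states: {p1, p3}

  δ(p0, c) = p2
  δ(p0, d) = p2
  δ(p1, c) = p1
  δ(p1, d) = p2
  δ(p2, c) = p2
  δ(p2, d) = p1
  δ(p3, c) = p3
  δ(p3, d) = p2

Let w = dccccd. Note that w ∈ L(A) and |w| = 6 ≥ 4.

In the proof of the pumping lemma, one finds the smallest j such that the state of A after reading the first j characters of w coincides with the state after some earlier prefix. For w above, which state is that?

p2

Run of A on w = d c c c c d:
  step 0: p0  (start)
  step 1: p2  (read d: p0→p2)
  step 2: p2  (read c: p2→p2)   ← first repeat (p2 seen earlier)
  step 3: p2  (read c: p2→p2)
  step 4: p2  (read c: p2→p2)
  step 5: p2  (read c: p2→p2)
  step 6: p1  (read d: p2→p1)

The earliest repeat is at step j = 2: A is in p2, which it already visited at step i = 1.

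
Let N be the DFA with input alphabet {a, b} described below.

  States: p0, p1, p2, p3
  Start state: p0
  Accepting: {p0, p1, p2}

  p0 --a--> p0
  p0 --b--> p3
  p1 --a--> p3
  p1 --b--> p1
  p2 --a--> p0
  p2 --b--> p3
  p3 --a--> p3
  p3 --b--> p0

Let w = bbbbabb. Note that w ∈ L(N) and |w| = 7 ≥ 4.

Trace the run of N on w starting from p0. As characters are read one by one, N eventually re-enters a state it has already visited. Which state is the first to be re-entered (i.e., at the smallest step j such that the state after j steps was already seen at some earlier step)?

p0

Run of N on w = b b b b a b b:
  step 0: p0  (start)
  step 1: p3  (read b: p0→p3)
  step 2: p0  (read b: p3→p0)   ← first repeat (p0 seen earlier)
  step 3: p3  (read b: p0→p3)
  step 4: p0  (read b: p3→p0)
  step 5: p0  (read a: p0→p0)
  step 6: p3  (read b: p0→p3)
  step 7: p0  (read b: p3→p0)

The earliest repeat is at step j = 2: N is in p0, which it already visited at step i = 0.
Since N has 4 states, any run of length ≥ 4 visits 4+1 states, so by pigeonhole some state repeats within the first 4 steps — that repeat gives the pumpable loop.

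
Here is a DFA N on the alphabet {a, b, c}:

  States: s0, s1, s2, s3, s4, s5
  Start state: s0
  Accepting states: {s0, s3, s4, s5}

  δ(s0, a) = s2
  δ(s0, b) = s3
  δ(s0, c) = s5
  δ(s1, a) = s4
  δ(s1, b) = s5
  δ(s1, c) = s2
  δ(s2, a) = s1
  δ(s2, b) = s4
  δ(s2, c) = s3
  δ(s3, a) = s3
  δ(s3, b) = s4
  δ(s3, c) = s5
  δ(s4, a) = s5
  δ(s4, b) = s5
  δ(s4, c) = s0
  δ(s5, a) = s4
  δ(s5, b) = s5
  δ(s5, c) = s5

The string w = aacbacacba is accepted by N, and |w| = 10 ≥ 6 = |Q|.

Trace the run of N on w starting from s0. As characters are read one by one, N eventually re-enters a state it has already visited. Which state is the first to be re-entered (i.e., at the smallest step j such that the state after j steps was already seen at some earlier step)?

Run of N on w = a a c b a c a c b a:
  step 0: s0  (start)
  step 1: s2  (read a: s0→s2)
  step 2: s1  (read a: s2→s1)
  step 3: s2  (read c: s1→s2)   ← first repeat (s2 seen earlier)
  step 4: s4  (read b: s2→s4)
  step 5: s5  (read a: s4→s5)
  step 6: s5  (read c: s5→s5)
  step 7: s4  (read a: s5→s4)
  step 8: s0  (read c: s4→s0)
  step 9: s3  (read b: s0→s3)
  step 10: s3  (read a: s3→s3)

The earliest repeat is at step j = 3: N is in s2, which it already visited at step i = 1.

s2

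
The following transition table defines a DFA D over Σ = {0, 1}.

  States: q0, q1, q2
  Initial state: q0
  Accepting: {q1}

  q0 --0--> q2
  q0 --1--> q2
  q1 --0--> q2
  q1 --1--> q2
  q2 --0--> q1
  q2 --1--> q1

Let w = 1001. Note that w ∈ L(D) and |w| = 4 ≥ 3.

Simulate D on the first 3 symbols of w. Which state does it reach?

q2

State sequence: q0 -1-> q2 -0-> q1 -0-> q2

After reading 3 characters, D is in state q2.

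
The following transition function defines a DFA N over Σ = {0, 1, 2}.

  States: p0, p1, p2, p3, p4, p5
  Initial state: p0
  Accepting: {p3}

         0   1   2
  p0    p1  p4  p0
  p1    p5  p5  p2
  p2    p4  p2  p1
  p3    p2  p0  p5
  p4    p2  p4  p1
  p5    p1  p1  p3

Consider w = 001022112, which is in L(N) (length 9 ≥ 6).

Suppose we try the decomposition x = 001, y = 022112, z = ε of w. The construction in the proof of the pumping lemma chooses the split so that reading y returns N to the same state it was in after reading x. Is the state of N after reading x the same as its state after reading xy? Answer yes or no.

no

State sequence: p0 -0-> p1 -0-> p5 -1-> p1 -0-> p5 -2-> p3 -2-> p5 -1-> p1 -1-> p5 -2-> p3

After x (step 3): p1. After xy (step 9): p3.
They differ (p1 ≠ p3), so y is not a cycle from the state after x; this split is not the one the pumping-lemma construction produces, and pumping y need not keep the string in L(N).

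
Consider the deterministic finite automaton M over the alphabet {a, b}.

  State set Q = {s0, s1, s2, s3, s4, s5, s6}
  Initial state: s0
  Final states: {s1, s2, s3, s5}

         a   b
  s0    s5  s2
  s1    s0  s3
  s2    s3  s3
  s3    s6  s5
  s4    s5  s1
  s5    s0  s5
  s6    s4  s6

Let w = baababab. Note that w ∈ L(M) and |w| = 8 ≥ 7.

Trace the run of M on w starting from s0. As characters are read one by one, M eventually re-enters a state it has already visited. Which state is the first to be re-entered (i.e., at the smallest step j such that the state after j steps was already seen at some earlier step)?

State sequence: s0 -b-> s2 -a-> s3 -a-> s6 -b-> s6 -a-> s4 -b-> s1 -a-> s0 -b-> s2
First repeat at step 4: s6 was already visited.

The earliest repeat is at step j = 4: M is in s6, which it already visited at step i = 3.
Pumping length from the standard proof: p = 7 (the number of states). The repeated state found above gives |xy| = j ≤ 7 and |y| = j − i ≥ 1.

s6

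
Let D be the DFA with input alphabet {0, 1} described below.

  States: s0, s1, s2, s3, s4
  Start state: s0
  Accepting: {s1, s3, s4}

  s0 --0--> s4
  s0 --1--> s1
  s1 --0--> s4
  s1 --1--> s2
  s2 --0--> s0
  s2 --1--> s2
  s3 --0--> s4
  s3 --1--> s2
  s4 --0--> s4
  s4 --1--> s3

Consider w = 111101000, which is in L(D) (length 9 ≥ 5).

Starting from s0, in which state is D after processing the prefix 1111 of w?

State sequence: s0 -1-> s1 -1-> s2 -1-> s2 -1-> s2

After reading 4 characters, D is in state s2.

s2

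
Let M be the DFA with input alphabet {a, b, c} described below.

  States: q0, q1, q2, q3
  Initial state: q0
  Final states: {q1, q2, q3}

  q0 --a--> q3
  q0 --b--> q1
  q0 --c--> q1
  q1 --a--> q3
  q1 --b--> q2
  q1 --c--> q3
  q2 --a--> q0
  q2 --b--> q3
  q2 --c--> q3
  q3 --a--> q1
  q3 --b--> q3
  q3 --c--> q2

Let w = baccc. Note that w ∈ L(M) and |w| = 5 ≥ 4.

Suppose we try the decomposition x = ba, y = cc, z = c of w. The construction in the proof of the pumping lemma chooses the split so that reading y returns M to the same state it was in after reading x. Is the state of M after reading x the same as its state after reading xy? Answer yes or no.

State sequence: q0 -b-> q1 -a-> q3 -c-> q2 -c-> q3

After x (step 2): q3. After xy (step 4): q3.
They match, so y = cc drives M around a cycle from q3 back to itself; pumping y any number of times keeps M in q3 before reading z, and xyⁱz ∈ L(M) for every i ≥ 0.

yes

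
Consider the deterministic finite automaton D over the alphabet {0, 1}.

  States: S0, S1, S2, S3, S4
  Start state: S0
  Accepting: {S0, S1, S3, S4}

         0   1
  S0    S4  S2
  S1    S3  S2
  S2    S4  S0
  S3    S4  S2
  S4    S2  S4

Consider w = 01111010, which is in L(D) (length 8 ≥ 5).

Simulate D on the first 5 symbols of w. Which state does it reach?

State sequence: S0 -0-> S4 -1-> S4 -1-> S4 -1-> S4 -1-> S4

After reading 5 characters, D is in state S4.

S4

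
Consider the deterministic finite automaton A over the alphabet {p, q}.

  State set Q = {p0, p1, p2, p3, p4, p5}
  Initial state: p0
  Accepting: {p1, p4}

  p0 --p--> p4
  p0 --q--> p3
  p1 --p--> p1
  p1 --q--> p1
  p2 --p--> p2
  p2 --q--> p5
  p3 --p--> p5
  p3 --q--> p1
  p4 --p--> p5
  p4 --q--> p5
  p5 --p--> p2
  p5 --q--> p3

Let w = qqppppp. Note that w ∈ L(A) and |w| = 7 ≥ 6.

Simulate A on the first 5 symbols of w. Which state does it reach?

State sequence: p0 -q-> p3 -q-> p1 -p-> p1 -p-> p1 -p-> p1

After reading 5 characters, A is in state p1.
(This kind of state-tracing is the core of the pumping-lemma construction: with 6 states, pigeonhole forces a repeat within the first 6 steps.)

p1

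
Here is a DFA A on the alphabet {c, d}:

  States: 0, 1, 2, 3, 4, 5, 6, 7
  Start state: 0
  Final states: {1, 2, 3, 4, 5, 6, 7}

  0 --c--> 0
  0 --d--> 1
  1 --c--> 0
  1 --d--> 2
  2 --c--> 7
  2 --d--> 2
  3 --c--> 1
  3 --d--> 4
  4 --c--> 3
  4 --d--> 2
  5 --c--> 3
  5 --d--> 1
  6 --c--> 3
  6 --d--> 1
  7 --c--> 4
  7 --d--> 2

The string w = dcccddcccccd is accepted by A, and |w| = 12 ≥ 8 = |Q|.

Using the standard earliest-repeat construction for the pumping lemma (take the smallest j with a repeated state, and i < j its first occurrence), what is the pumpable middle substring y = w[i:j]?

Run of A on w = d c c c d d c c c c c d:
  step 0: 0  (start)
  step 1: 1  (read d: 0→1)
  step 2: 0  (read c: 1→0)   ← first repeat (0 seen earlier)
  step 3: 0  (read c: 0→0)
  step 4: 0  (read c: 0→0)
  step 5: 1  (read d: 0→1)
  step 6: 2  (read d: 1→2)
  step 7: 7  (read c: 2→7)
  step 8: 4  (read c: 7→4)
  step 9: 3  (read c: 4→3)
  step 10: 1  (read c: 3→1)
  step 11: 0  (read c: 1→0)
  step 12: 1  (read d: 0→1)

So i = 0, j = 2, giving x = w[0:0] = ε, y = w[0:2] = dc, z = w[2:12] = ccddcccccd.
Check: |xy| = 2 ≤ 8 and |y| = 2 ≥ 1. Reading y takes A from 0 back to 0, so every xyⁱz is accepted.
The DFA has 8 states, so the proof of the pumping lemma guarantees a repeated state among the first 8+1 visited; the segment between the two visits is the pumpable y.

dc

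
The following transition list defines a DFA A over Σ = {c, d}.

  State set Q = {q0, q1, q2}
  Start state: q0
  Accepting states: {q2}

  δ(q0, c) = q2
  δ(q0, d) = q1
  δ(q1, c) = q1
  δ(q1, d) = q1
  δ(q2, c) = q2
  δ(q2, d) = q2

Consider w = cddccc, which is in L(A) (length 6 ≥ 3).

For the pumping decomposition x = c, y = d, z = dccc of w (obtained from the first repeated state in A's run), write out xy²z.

cdddccc

xy^2z = c·d·d·dccc = cdddccc.
Reading y = d takes A from q2 back to q2, so after x·y·y the machine is still in q2, and z then leads to the accepting state q2. Hence cdddccc ∈ L(A).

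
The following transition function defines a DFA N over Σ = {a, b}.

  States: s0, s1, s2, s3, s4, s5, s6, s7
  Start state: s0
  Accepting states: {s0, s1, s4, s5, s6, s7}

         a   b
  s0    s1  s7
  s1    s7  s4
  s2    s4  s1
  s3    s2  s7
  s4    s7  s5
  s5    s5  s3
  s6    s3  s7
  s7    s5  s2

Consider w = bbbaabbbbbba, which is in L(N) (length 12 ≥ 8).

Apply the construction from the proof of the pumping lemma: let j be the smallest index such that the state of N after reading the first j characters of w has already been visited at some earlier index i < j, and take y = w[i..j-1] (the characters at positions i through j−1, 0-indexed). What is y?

bba

State sequence: s0 -b-> s7 -b-> s2 -b-> s1 -a-> s7 -a-> s5 -b-> s3 -b-> s7 -b-> s2 -b-> s1 -b-> s4 -b-> s5 -a-> s5
First repeat at step 4: s7 was already visited.

So i = 1, j = 4, giving x = w[0:1] = b, y = w[1:4] = bba, z = w[4:12] = abbbbbba.
Check: |xy| = 4 ≤ 8 and |y| = 3 ≥ 1. Reading y takes N from s7 back to s7, so every xyⁱz is accepted.
Pumping length from the standard proof: p = 8 (the number of states). The repeated state found above gives |xy| = j ≤ 8 and |y| = j − i ≥ 1.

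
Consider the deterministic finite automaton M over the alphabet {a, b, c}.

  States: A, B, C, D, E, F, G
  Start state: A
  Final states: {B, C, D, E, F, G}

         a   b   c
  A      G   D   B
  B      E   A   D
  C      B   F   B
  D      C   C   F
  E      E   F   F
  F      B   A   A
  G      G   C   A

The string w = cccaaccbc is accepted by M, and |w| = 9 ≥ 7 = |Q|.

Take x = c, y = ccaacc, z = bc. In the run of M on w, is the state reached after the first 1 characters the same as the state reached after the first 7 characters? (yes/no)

no

Run of M on the first 7 characters of w = c c c a a c c:
  step 0: A  (start)
  step 1: B  (read c: A→B)
  step 2: D  (read c: B→D)
  step 3: F  (read c: D→F)
  step 4: B  (read a: F→B)
  step 5: E  (read a: B→E)
  step 6: F  (read c: E→F)
  step 7: A  (read c: F→A)

After x (step 1): B. After xy (step 7): A.
They differ (B ≠ A), so y is not a cycle from the state after x; this split is not the one the pumping-lemma construction produces, and pumping y need not keep the string in L(M).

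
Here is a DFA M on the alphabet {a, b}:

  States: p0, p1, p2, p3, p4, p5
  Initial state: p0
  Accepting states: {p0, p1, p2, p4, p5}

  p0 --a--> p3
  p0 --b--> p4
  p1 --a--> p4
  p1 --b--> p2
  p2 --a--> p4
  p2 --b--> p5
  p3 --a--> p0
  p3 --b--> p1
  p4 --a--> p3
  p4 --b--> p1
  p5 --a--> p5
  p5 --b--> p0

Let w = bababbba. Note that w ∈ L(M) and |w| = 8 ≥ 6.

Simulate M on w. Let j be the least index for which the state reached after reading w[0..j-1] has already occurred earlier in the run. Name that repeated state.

State sequence: p0 -b-> p4 -a-> p3 -b-> p1 -a-> p4 -b-> p1 -b-> p2 -b-> p5 -a-> p5
First repeat at step 4: p4 was already visited.

The earliest repeat is at step j = 4: M is in p4, which it already visited at step i = 1.

p4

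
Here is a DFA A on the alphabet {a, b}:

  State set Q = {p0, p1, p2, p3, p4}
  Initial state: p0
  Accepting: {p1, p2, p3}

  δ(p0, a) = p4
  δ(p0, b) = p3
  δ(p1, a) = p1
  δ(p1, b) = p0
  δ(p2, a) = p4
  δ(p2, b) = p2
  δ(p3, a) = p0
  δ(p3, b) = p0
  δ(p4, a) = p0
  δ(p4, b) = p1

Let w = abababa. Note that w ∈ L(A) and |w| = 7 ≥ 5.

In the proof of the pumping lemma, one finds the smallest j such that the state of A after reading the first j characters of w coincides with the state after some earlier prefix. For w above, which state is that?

Run of A on w = a b a b a b a:
  step 0: p0  (start)
  step 1: p4  (read a: p0→p4)
  step 2: p1  (read b: p4→p1)
  step 3: p1  (read a: p1→p1)   ← first repeat (p1 seen earlier)
  step 4: p0  (read b: p1→p0)
  step 5: p4  (read a: p0→p4)
  step 6: p1  (read b: p4→p1)
  step 7: p1  (read a: p1→p1)

The earliest repeat is at step j = 3: A is in p1, which it already visited at step i = 2.

p1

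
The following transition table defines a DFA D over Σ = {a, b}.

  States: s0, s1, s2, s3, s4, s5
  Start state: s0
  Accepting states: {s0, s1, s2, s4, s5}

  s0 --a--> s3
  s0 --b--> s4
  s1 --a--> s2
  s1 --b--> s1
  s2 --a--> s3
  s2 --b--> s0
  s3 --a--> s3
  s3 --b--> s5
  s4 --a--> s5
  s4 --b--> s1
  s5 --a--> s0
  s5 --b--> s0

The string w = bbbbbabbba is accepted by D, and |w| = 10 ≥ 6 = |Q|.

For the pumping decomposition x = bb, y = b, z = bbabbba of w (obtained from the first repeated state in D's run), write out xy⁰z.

xy⁰z = xz = bb·bbabbba = bbbbabbba.
Reading y = b takes D from s1 back to s1, so after x the machine is still in s1, and z then leads to the accepting state s2. Hence bbbbabbba ∈ L(D).

bbbbabbba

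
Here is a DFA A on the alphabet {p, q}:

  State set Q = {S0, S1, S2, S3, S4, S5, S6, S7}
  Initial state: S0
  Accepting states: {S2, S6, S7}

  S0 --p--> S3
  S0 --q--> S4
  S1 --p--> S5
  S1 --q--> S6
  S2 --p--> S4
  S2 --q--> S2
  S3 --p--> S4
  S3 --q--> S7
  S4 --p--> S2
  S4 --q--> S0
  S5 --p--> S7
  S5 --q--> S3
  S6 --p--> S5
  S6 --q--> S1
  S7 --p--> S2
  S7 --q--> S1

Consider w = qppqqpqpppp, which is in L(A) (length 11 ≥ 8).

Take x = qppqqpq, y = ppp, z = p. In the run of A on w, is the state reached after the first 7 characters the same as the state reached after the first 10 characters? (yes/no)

no

State sequence: S0 -q-> S4 -p-> S2 -p-> S4 -q-> S0 -q-> S4 -p-> S2 -q-> S2 -p-> S4 -p-> S2 -p-> S4

After x (step 7): S2. After xy (step 10): S4.
They differ (S2 ≠ S4), so y is not a cycle from the state after x; this split is not the one the pumping-lemma construction produces, and pumping y need not keep the string in L(A).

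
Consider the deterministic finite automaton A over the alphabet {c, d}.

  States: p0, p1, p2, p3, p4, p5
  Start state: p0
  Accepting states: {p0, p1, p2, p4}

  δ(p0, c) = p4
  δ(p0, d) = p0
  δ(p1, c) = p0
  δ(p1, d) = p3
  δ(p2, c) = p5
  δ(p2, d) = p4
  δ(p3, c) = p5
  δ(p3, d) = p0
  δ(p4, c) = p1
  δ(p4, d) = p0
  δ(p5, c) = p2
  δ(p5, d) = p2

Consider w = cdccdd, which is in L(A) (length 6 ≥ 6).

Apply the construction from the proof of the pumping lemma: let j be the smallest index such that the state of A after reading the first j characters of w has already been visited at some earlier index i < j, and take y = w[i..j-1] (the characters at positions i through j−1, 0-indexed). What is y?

cd

State sequence: p0 -c-> p4 -d-> p0 -c-> p4 -c-> p1 -d-> p3 -d-> p0
First repeat at step 2: p0 was already visited.

So i = 0, j = 2, giving x = w[0:0] = ε, y = w[0:2] = cd, z = w[2:6] = ccdd.
Check: |xy| = 2 ≤ 6 and |y| = 2 ≥ 1. Reading y takes A from p0 back to p0, so every xyⁱz is accepted.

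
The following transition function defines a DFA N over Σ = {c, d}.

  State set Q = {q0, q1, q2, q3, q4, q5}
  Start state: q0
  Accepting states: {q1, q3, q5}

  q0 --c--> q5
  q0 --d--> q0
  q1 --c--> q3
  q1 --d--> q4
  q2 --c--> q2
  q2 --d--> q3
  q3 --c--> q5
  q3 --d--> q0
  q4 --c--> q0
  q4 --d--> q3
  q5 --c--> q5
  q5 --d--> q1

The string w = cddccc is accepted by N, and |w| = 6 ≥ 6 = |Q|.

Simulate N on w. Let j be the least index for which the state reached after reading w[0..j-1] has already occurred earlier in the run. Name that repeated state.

Run of N on w = c d d c c c:
  step 0: q0  (start)
  step 1: q5  (read c: q0→q5)
  step 2: q1  (read d: q5→q1)
  step 3: q4  (read d: q1→q4)
  step 4: q0  (read c: q4→q0)   ← first repeat (q0 seen earlier)
  step 5: q5  (read c: q0→q5)
  step 6: q5  (read c: q5→q5)

The earliest repeat is at step j = 4: N is in q0, which it already visited at step i = 0.
With |Q| = 6, pigeonhole forces a state repeat no later than step 6; the substring read between the first and second visits to that state can be pumped.

q0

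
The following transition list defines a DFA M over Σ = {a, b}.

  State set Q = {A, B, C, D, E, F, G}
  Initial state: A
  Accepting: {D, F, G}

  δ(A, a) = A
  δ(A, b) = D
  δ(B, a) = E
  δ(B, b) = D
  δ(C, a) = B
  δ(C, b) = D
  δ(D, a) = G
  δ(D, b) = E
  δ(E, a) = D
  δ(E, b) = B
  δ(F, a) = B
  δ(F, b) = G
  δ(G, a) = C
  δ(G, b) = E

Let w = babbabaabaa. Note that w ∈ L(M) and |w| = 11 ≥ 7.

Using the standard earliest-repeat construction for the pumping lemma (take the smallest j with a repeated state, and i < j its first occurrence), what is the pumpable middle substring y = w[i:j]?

State sequence: A -b-> D -a-> G -b-> E -b-> B -a-> E -b-> B -a-> E -a-> D -b-> E -a-> D -a-> G
First repeat at step 5: E was already visited.

So i = 3, j = 5, giving x = w[0:3] = bab, y = w[3:5] = ba, z = w[5:11] = baabaa.
Check: |xy| = 5 ≤ 7 and |y| = 2 ≥ 1. Reading y takes M from E back to E, so every xyⁱz is accepted.

ba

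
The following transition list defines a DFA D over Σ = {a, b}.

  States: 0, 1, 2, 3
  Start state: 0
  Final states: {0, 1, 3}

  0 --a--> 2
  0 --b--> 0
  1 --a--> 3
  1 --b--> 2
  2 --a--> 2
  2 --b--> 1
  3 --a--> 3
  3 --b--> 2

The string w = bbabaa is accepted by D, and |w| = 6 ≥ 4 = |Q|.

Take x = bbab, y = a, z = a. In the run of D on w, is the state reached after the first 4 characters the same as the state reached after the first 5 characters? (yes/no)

no

Run of D on the first 5 characters of w = b b a b a:
  step 0: 0  (start)
  step 1: 0  (read b: 0→0)
  step 2: 0  (read b: 0→0)
  step 3: 2  (read a: 0→2)
  step 4: 1  (read b: 2→1)
  step 5: 3  (read a: 1→3)

After x (step 4): 1. After xy (step 5): 3.
They differ (1 ≠ 3), so y is not a cycle from the state after x; this split is not the one the pumping-lemma construction produces, and pumping y need not keep the string in L(D).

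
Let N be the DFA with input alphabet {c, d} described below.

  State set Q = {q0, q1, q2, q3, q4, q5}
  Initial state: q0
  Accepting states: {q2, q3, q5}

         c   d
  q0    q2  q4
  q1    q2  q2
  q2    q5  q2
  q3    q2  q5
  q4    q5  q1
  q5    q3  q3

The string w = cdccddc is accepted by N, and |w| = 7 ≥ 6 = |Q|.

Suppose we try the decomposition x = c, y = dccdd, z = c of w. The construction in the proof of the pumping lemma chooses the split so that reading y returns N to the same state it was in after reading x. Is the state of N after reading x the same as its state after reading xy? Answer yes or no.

no

Run of N on the first 6 characters of w = c d c c d d:
  step 0: q0  (start)
  step 1: q2  (read c: q0→q2)
  step 2: q2  (read d: q2→q2)
  step 3: q5  (read c: q2→q5)
  step 4: q3  (read c: q5→q3)
  step 5: q5  (read d: q3→q5)
  step 6: q3  (read d: q5→q3)

After x (step 1): q2. After xy (step 6): q3.
They differ (q2 ≠ q3), so y is not a cycle from the state after x; this split is not the one the pumping-lemma construction produces, and pumping y need not keep the string in L(N).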